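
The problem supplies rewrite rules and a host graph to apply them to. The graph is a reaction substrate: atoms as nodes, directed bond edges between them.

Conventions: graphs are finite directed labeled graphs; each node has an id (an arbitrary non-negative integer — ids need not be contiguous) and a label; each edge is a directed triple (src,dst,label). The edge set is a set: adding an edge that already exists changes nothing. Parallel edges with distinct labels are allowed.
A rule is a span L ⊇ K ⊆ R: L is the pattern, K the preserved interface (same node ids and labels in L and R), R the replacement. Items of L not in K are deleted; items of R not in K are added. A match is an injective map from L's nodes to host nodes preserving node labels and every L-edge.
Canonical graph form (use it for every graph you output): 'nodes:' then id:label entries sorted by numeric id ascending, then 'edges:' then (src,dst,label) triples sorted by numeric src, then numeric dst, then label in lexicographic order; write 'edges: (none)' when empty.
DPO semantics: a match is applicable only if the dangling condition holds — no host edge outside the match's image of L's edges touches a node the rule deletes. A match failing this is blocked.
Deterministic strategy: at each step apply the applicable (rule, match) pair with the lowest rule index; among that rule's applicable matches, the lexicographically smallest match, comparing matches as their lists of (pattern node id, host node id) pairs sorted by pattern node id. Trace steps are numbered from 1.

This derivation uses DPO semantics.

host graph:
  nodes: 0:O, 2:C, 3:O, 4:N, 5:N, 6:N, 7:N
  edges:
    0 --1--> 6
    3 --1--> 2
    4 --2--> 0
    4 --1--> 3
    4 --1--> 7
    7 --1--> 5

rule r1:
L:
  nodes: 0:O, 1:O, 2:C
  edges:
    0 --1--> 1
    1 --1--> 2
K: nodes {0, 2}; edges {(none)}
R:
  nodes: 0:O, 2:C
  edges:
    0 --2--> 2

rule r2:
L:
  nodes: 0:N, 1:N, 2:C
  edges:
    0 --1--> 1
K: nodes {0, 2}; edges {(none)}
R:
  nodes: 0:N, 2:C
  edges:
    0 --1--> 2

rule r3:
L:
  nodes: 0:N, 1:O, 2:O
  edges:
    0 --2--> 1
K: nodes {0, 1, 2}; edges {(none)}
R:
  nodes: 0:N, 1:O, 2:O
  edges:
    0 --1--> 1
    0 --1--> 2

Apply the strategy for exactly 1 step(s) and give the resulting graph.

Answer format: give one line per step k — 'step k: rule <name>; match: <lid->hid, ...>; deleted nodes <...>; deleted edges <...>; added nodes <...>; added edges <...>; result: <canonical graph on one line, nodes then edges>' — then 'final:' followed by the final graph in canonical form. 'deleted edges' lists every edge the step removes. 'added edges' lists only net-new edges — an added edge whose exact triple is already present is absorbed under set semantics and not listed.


step 1: rule r2; match: 0->7, 1->5, 2->2; deleted nodes 5; deleted edges (7,5,1); added nodes (none); added edges (7,2,1); result: nodes: 0:O, 2:C, 3:O, 4:N, 6:N, 7:N edges: (0,6,1); (3,2,1); (4,0,2); (4,3,1); (4,7,1); (7,2,1)
final:
nodes: 0:O, 2:C, 3:O, 4:N, 6:N, 7:N
edges: (0,6,1); (3,2,1); (4,0,2); (4,3,1); (4,7,1); (7,2,1)


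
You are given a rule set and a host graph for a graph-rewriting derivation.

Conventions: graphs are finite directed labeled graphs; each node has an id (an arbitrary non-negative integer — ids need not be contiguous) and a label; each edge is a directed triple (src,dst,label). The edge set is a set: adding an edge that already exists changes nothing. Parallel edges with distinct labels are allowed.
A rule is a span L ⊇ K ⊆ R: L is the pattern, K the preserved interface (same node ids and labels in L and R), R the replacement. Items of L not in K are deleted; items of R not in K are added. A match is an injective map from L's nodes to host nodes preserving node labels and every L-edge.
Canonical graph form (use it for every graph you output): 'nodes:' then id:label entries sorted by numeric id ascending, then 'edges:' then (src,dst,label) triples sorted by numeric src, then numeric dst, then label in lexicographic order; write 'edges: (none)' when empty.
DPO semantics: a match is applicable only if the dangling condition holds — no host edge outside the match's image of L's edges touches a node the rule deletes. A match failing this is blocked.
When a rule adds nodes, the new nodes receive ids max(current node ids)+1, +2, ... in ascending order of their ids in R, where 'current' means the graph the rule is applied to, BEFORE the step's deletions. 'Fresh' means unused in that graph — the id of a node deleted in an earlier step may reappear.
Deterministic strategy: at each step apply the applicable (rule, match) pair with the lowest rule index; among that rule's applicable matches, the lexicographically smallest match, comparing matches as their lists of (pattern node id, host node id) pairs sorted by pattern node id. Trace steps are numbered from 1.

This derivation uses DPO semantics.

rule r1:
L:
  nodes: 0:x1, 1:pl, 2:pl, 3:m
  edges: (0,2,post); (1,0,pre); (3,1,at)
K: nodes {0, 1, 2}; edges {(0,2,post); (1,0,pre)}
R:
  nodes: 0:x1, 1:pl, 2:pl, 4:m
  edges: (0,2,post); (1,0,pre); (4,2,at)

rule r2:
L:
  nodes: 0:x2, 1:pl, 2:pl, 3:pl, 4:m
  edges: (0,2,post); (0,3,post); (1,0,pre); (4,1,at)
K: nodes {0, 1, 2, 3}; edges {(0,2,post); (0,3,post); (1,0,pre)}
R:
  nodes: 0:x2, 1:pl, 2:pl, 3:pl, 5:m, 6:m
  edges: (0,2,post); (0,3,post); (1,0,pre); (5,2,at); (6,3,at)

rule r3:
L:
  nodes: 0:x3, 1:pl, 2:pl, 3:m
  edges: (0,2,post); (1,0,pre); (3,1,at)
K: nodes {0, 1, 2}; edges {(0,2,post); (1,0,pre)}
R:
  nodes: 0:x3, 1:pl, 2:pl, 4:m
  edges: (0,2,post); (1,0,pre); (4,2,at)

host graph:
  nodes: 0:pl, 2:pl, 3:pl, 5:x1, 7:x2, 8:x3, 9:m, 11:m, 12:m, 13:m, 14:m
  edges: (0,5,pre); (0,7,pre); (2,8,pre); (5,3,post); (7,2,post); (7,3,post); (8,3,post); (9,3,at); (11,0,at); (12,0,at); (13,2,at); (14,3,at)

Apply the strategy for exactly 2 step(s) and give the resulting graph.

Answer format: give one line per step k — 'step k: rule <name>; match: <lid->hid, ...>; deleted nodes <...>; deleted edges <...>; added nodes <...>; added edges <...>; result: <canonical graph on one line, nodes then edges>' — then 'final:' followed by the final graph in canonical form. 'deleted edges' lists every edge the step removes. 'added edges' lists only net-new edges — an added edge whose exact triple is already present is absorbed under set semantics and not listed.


step 1: rule r1; match: 0->5, 1->0, 2->3, 3->11; deleted nodes 11; deleted edges (11,0,at); added nodes 15; added edges (15,3,at); result: nodes: 0:pl, 2:pl, 3:pl, 5:x1, 7:x2, 8:x3, 9:m, 12:m, 13:m, 14:m, 15:m edges: (0,5,pre); (0,7,pre); (2,8,pre); (5,3,post); (7,2,post); (7,3,post); (8,3,post); (9,3,at); (12,0,at); (13,2,at); (14,3,at); (15,3,at)
step 2: rule r1; match: 0->5, 1->0, 2->3, 3->12; deleted nodes 12; deleted edges (12,0,at); added nodes 16; added edges (16,3,at); result: nodes: 0:pl, 2:pl, 3:pl, 5:x1, 7:x2, 8:x3, 9:m, 13:m, 14:m, 15:m, 16:m edges: (0,5,pre); (0,7,pre); (2,8,pre); (5,3,post); (7,2,post); (7,3,post); (8,3,post); (9,3,at); (13,2,at); (14,3,at); (15,3,at); (16,3,at)
final:
nodes: 0:pl, 2:pl, 3:pl, 5:x1, 7:x2, 8:x3, 9:m, 13:m, 14:m, 15:m, 16:m
edges: (0,5,pre); (0,7,pre); (2,8,pre); (5,3,post); (7,2,post); (7,3,post); (8,3,post); (9,3,at); (13,2,at); (14,3,at); (15,3,at); (16,3,at)


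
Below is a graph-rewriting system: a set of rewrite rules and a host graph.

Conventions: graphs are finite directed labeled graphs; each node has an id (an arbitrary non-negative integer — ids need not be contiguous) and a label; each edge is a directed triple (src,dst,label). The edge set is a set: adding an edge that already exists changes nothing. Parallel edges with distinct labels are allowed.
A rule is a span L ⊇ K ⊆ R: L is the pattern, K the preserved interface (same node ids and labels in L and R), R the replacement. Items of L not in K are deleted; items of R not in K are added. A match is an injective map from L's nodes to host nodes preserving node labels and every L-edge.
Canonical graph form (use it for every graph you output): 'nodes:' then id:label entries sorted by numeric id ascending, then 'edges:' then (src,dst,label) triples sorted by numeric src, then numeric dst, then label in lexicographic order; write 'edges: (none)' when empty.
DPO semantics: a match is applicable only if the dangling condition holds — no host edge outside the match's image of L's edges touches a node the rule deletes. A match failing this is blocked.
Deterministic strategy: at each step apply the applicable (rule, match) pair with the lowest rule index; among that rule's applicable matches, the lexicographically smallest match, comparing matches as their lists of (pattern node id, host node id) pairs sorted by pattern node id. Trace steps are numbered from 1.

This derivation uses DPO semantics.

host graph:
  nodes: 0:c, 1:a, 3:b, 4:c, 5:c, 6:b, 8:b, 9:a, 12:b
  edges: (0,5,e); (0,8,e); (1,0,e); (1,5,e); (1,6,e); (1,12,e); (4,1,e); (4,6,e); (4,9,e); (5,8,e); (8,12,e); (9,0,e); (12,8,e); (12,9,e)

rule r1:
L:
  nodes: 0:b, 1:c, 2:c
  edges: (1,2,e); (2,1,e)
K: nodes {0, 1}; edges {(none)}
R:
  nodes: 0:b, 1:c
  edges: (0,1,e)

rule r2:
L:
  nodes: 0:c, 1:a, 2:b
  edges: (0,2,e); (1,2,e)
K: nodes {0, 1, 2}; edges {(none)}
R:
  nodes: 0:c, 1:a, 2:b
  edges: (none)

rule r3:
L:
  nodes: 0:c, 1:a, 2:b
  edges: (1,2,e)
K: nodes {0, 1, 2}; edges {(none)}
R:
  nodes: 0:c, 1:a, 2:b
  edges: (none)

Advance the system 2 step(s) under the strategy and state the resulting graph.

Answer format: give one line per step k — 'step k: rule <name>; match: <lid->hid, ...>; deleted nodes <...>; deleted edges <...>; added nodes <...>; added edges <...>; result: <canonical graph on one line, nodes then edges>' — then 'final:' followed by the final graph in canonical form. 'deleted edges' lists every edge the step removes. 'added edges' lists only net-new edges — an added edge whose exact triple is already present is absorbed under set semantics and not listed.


step 1: rule r2; match: 0->4, 1->1, 2->6; deleted nodes (none); deleted edges (1,6,e); (4,6,e); added nodes (none); added edges (none); result: nodes: 0:c, 1:a, 3:b, 4:c, 5:c, 6:b, 8:b, 9:a, 12:b edges: (0,5,e); (0,8,e); (1,0,e); (1,5,e); (1,12,e); (4,1,e); (4,9,e); (5,8,e); (8,12,e); (9,0,e); (12,8,e); (12,9,e)
step 2: rule r3; match: 0->0, 1->1, 2->12; deleted nodes (none); deleted edges (1,12,e); added nodes (none); added edges (none); result: nodes: 0:c, 1:a, 3:b, 4:c, 5:c, 6:b, 8:b, 9:a, 12:b edges: (0,5,e); (0,8,e); (1,0,e); (1,5,e); (4,1,e); (4,9,e); (5,8,e); (8,12,e); (9,0,e); (12,8,e); (12,9,e)
final:
nodes: 0:c, 1:a, 3:b, 4:c, 5:c, 6:b, 8:b, 9:a, 12:b
edges: (0,5,e); (0,8,e); (1,0,e); (1,5,e); (4,1,e); (4,9,e); (5,8,e); (8,12,e); (9,0,e); (12,8,e); (12,9,e)


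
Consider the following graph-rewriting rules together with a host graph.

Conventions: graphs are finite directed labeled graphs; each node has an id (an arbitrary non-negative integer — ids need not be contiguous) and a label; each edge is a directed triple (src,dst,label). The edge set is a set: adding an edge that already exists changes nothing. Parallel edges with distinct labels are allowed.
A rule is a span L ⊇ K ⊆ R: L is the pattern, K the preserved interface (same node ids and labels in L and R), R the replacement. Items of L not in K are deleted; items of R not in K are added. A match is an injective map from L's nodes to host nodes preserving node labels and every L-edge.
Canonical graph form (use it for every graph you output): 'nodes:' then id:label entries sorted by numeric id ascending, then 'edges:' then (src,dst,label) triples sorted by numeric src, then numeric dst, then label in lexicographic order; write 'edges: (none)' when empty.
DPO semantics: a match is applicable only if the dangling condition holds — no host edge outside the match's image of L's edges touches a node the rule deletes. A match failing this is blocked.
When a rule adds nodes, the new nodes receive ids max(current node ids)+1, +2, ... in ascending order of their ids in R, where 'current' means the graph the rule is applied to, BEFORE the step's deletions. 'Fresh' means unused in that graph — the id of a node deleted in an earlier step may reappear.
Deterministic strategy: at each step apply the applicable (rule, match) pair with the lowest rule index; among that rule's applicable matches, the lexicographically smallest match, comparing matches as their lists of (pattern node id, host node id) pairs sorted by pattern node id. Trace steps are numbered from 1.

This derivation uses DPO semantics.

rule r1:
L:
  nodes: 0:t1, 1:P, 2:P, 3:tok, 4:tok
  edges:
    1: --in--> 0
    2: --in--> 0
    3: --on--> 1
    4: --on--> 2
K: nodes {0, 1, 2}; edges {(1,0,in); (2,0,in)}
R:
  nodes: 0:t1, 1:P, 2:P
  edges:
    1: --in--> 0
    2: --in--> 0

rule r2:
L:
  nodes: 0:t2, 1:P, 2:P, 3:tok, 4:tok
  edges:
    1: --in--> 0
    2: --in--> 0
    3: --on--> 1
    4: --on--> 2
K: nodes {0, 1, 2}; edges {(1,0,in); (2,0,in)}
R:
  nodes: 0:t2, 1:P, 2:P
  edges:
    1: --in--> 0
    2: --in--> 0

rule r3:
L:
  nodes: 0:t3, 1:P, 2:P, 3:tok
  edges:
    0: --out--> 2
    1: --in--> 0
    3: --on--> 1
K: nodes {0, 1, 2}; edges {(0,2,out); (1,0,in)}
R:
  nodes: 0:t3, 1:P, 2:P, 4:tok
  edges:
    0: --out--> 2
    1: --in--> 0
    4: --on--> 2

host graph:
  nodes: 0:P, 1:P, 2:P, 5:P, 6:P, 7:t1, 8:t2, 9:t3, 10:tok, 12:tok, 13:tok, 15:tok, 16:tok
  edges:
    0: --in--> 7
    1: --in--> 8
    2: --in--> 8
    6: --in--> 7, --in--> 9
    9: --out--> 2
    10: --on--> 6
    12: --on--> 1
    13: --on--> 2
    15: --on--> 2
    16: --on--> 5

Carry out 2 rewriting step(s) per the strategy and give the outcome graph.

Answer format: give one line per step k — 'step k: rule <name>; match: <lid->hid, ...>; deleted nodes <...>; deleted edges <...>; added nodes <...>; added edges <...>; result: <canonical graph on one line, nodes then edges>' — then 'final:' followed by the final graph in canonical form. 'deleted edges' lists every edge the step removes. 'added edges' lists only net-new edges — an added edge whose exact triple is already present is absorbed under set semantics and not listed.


step 1: rule r2; match: 0->8, 1->1, 2->2, 3->12, 4->13; deleted nodes 12, 13; deleted edges (12,1,on); (13,2,on); added nodes (none); added edges (none); result: nodes: 0:P, 1:P, 2:P, 5:P, 6:P, 7:t1, 8:t2, 9:t3, 10:tok, 15:tok, 16:tok edges: (0,7,in); (1,8,in); (2,8,in); (6,7,in); (6,9,in); (9,2,out); (10,6,on); (15,2,on); (16,5,on)
step 2: rule r3; match: 0->9, 1->6, 2->2, 3->10; deleted nodes 10; deleted edges (10,6,on); added nodes 17; added edges (17,2,on); result: nodes: 0:P, 1:P, 2:P, 5:P, 6:P, 7:t1, 8:t2, 9:t3, 15:tok, 16:tok, 17:tok edges: (0,7,in); (1,8,in); (2,8,in); (6,7,in); (6,9,in); (9,2,out); (15,2,on); (16,5,on); (17,2,on)
final:
nodes: 0:P, 1:P, 2:P, 5:P, 6:P, 7:t1, 8:t2, 9:t3, 15:tok, 16:tok, 17:tok
edges: (0,7,in); (1,8,in); (2,8,in); (6,7,in); (6,9,in); (9,2,out); (15,2,on); (16,5,on); (17,2,on)


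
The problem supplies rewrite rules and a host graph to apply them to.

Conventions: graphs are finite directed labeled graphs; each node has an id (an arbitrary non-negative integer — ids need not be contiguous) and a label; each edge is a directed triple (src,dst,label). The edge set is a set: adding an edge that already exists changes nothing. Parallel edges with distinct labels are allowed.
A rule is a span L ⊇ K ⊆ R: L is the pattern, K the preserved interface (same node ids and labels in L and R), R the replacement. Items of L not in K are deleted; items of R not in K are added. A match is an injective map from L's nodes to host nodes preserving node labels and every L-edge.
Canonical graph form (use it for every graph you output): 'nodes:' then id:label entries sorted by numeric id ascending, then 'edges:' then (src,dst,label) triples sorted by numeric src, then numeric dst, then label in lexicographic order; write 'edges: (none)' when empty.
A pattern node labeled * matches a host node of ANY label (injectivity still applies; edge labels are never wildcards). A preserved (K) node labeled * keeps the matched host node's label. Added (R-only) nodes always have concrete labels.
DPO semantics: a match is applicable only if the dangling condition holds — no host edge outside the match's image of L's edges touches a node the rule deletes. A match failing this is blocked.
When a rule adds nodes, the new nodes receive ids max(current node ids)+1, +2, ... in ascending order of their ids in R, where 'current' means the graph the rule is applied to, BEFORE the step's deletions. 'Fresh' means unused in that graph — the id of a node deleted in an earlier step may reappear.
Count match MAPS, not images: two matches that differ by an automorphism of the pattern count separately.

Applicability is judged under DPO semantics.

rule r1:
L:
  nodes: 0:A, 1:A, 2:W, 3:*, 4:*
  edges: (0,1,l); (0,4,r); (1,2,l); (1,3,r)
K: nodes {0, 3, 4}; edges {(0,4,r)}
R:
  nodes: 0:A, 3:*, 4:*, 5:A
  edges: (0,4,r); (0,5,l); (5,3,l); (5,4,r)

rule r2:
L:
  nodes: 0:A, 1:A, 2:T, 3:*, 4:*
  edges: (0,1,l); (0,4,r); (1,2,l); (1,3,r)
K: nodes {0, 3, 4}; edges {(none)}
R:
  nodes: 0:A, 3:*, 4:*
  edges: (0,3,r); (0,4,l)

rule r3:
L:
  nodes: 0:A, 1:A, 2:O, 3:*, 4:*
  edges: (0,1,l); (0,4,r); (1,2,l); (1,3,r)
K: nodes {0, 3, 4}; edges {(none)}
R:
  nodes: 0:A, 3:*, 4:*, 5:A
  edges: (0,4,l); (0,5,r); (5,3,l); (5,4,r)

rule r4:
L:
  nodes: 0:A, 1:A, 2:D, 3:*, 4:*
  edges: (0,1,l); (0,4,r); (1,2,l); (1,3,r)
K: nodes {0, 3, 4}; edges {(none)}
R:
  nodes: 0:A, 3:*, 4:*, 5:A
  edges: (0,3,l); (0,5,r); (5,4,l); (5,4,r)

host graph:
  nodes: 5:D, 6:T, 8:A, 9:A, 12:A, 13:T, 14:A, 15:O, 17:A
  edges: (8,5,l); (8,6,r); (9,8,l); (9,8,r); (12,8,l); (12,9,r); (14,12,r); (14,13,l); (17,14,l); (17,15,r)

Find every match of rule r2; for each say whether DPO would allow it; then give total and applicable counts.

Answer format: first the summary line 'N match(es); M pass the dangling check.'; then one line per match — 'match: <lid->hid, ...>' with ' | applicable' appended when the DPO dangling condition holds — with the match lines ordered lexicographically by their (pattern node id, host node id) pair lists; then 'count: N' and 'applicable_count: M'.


1 match(es); 1 pass the dangling check.
match: 0->17, 1->14, 2->13, 3->12, 4->15 | applicable
count: 1
applicable_count: 1


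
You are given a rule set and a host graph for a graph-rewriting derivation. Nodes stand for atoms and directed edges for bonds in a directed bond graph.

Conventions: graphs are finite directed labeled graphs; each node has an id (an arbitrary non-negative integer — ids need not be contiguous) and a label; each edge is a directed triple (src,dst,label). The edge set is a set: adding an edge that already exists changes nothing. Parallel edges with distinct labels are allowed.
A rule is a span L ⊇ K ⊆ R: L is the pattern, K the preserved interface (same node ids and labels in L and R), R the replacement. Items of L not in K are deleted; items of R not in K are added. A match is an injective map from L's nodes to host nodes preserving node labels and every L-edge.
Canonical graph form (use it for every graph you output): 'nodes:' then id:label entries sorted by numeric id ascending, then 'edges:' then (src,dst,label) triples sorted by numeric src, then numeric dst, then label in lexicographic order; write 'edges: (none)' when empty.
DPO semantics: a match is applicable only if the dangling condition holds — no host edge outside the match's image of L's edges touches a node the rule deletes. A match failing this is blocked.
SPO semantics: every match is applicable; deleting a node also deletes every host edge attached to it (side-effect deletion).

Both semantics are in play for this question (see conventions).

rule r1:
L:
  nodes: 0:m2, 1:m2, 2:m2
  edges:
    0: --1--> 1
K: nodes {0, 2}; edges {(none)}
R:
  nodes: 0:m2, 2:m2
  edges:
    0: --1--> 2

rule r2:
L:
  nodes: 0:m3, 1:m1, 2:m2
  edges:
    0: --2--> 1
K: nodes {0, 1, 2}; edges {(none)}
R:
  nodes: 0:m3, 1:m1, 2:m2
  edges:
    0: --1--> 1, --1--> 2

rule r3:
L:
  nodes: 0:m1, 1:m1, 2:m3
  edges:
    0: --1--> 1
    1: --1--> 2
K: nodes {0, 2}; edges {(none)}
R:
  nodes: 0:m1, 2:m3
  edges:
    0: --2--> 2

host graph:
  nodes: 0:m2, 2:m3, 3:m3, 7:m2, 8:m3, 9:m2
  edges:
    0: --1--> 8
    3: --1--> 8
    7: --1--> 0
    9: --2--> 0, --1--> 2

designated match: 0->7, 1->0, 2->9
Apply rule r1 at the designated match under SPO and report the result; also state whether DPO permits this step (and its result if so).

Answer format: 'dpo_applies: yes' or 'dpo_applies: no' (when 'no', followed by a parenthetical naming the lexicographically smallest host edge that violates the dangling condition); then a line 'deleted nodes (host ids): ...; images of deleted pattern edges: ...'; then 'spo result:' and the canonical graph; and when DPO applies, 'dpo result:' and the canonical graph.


dpo_applies: no
(the rule deletes node 0, which keeps host edge (0,8,1) outside the match image — the dangling condition fails, DPO blocks; SPO proceeds and side-deletes such edges)
deleted nodes (host ids): 0; images of deleted pattern edges: (7,0,1)
spo result:
nodes: 2:m3, 3:m3, 7:m2, 8:m3, 9:m2
edges: (3,8,1); (7,9,1); (9,2,1)


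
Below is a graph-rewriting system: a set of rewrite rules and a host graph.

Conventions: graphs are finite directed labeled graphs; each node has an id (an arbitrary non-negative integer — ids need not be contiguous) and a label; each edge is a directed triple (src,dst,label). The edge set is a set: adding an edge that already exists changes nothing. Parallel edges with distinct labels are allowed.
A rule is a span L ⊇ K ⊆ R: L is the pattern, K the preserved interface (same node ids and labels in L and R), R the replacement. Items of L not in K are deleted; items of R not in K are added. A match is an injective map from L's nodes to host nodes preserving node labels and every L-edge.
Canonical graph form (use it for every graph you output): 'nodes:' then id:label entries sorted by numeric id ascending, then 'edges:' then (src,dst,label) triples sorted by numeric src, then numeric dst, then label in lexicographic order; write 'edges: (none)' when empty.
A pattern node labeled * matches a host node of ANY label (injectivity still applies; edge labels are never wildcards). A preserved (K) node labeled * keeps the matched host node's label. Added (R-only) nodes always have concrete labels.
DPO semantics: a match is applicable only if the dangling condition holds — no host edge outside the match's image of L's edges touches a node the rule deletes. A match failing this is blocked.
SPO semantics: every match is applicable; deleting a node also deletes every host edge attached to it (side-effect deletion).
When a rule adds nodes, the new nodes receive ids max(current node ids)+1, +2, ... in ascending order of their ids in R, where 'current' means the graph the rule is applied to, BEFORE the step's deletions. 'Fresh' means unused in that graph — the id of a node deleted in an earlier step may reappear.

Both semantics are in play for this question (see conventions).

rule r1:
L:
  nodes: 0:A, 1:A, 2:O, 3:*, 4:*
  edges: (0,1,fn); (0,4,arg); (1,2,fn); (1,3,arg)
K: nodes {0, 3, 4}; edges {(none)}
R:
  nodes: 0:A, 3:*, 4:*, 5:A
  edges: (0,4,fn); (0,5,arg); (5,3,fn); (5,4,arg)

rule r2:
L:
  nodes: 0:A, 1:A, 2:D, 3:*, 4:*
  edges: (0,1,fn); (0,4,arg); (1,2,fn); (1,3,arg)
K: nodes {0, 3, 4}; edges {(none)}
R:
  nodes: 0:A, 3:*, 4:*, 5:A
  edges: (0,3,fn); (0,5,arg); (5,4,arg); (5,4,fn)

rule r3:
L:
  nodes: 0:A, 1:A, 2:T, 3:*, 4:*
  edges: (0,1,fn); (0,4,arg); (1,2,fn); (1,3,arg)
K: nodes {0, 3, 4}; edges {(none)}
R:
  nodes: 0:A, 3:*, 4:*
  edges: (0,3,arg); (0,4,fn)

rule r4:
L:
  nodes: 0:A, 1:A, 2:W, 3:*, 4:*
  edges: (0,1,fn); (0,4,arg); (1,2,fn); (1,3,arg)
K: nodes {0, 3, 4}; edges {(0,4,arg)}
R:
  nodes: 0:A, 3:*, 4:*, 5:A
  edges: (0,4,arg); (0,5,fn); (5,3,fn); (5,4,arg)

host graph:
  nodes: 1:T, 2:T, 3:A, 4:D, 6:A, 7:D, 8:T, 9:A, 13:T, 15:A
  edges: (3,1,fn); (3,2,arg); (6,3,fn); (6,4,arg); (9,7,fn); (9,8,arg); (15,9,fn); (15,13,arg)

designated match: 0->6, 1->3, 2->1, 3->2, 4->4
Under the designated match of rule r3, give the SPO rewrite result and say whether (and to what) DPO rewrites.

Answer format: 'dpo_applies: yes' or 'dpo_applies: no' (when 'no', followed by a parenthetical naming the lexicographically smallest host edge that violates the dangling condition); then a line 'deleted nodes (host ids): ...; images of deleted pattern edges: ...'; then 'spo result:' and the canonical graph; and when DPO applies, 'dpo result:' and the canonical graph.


dpo_applies: yes
deleted nodes (host ids): 1, 3; images of deleted pattern edges: (3,1,fn); (3,2,arg); (6,3,fn); (6,4,arg)
spo result:
nodes: 2:T, 4:D, 6:A, 7:D, 8:T, 9:A, 13:T, 15:A
edges: (6,2,arg); (6,4,fn); (9,7,fn); (9,8,arg); (15,9,fn); (15,13,arg)
dpo result:
nodes: 2:T, 4:D, 6:A, 7:D, 8:T, 9:A, 13:T, 15:A
edges: (6,2,arg); (6,4,fn); (9,7,fn); (9,8,arg); (15,9,fn); (15,13,arg)


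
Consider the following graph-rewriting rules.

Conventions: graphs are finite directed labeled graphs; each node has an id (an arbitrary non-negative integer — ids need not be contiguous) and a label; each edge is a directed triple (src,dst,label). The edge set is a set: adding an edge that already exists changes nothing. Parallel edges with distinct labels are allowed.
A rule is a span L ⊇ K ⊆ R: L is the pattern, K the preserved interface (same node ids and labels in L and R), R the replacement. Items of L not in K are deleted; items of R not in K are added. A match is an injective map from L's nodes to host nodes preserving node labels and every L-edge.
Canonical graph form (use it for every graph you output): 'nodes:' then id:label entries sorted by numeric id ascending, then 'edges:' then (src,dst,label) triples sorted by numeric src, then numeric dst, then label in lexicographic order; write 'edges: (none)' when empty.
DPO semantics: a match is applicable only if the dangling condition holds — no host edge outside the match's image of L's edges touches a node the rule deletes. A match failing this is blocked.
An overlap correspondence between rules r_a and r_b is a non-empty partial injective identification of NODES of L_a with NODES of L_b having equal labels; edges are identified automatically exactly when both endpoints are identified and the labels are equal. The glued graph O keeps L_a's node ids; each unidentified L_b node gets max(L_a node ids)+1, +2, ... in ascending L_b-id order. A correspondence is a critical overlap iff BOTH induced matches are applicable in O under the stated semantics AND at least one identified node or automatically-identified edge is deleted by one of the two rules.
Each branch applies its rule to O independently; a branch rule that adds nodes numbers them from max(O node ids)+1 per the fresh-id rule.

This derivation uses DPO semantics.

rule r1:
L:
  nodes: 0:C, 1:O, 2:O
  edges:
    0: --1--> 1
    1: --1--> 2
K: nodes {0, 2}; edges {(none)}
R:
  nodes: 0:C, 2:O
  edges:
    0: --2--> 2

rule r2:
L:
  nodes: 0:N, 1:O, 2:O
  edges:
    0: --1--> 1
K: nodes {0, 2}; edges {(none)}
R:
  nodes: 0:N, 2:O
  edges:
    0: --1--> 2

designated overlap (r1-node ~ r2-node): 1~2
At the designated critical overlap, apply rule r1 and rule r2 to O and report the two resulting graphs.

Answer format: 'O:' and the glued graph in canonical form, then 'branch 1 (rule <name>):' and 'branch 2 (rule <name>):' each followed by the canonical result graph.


O:
nodes: 0:C, 1:O, 2:O, 3:N, 4:O
edges: (0,1,1); (1,2,1); (3,4,1)
branch 1 (rule r1):
nodes: 0:C, 2:O, 3:N, 4:O
edges: (0,2,2); (3,4,1)
branch 2 (rule r2):
nodes: 0:C, 1:O, 2:O, 3:N
edges: (0,1,1); (1,2,1); (3,1,1)


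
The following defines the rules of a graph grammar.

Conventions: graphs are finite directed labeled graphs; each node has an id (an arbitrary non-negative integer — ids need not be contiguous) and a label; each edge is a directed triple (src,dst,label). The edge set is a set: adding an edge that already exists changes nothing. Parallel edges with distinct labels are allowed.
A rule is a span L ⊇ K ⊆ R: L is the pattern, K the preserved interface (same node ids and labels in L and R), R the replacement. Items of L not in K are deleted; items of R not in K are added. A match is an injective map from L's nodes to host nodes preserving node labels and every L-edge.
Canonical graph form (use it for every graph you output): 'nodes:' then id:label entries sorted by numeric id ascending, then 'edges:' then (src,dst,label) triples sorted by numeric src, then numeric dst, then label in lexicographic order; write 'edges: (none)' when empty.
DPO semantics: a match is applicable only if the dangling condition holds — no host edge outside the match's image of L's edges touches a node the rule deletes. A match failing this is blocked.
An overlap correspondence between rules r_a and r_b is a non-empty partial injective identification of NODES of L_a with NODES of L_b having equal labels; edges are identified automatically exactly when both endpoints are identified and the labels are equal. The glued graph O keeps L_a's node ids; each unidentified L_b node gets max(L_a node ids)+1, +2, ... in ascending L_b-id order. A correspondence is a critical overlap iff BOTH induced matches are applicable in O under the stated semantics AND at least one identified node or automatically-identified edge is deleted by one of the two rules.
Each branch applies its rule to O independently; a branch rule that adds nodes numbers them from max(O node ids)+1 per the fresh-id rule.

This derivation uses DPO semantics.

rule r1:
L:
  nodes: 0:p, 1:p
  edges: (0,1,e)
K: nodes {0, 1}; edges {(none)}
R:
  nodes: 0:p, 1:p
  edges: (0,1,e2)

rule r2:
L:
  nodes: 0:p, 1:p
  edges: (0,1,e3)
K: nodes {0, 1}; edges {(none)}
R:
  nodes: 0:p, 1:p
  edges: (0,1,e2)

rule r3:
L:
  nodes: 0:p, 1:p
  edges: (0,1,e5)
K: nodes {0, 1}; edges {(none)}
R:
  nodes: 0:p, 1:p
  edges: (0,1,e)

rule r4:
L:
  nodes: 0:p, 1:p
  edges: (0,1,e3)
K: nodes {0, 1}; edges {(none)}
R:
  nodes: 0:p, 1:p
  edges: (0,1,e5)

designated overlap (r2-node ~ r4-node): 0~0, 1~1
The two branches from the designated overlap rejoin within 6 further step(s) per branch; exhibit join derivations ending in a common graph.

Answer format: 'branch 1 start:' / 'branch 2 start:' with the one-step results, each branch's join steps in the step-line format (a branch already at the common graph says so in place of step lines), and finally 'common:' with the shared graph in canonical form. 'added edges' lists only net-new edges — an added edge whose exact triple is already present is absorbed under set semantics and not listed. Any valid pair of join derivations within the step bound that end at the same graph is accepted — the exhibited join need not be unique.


branch 1 start:
nodes: 0:p, 1:p
edges: (0,1,e2)
branch 2 start:
nodes: 0:p, 1:p
edges: (0,1,e5)
branch 1: already at the common graph (0 steps)
branch 2 step 1: rule r3; match: 0->0, 1->1; deleted nodes (none); deleted edges (0,1,e5); added nodes (none); added edges (0,1,e); result: nodes: 0:p, 1:p edges: (0,1,e)
branch 2 step 2: rule r1; match: 0->0, 1->1; deleted nodes (none); deleted edges (0,1,e); added nodes (none); added edges (0,1,e2); result: nodes: 0:p, 1:p edges: (0,1,e2)
common:
nodes: 0:p, 1:p
edges: (0,1,e2)


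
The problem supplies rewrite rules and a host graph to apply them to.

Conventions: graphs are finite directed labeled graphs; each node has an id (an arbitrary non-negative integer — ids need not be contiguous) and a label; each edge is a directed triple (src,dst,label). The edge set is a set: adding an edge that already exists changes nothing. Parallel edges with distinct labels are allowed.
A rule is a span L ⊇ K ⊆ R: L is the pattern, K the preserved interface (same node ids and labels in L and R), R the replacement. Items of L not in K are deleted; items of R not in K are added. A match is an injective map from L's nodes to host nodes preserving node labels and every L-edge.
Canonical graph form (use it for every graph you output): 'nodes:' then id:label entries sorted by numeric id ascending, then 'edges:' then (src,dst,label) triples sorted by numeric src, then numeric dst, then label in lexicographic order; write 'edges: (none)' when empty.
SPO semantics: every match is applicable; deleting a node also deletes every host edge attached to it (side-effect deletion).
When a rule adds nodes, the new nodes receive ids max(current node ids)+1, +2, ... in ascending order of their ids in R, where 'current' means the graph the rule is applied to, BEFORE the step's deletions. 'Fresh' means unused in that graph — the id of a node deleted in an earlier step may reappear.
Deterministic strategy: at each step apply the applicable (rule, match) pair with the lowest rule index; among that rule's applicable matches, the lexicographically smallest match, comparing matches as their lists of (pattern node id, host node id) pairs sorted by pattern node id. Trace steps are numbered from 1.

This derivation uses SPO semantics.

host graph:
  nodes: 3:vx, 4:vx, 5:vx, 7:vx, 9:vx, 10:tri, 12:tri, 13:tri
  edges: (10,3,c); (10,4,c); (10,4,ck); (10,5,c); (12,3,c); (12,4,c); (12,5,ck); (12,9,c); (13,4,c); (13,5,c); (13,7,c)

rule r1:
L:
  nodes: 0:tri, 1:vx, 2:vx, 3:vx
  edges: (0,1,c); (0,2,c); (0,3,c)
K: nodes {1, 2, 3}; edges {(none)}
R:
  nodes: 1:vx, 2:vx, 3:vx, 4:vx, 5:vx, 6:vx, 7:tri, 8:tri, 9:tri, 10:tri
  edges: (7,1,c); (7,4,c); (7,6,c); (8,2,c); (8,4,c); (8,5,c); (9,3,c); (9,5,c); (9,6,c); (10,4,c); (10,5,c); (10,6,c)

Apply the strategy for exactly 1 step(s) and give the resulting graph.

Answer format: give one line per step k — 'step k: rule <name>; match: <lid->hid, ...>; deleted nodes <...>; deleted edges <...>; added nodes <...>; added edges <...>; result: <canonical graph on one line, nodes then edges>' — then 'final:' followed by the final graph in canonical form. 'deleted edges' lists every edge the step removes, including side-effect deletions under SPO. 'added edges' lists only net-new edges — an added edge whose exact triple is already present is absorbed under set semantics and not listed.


step 1: rule r1; match: 0->10, 1->3, 2->4, 3->5; deleted nodes 10; deleted edges (10,3,c); (10,4,c); (10,4,ck); (10,5,c); added nodes 14, 15, 16, 17, 18, 19, 20; added edges (17,3,c); (17,14,c); (17,16,c); (18,4,c); (18,14,c); (18,15,c); (19,5,c); (19,15,c); (19,16,c); (20,14,c); (20,15,c); (20,16,c); result: nodes: 3:vx, 4:vx, 5:vx, 7:vx, 9:vx, 12:tri, 13:tri, 14:vx, 15:vx, 16:vx, 17:tri, 18:tri, 19:tri, 20:tri edges: (12,3,c); (12,4,c); (12,5,ck); (12,9,c); (13,4,c); (13,5,c); (13,7,c); (17,3,c); (17,14,c); (17,16,c); (18,4,c); (18,14,c); (18,15,c); (19,5,c); (19,15,c); (19,16,c); (20,14,c); (20,15,c); (20,16,c)
final:
nodes: 3:vx, 4:vx, 5:vx, 7:vx, 9:vx, 12:tri, 13:tri, 14:vx, 15:vx, 16:vx, 17:tri, 18:tri, 19:tri, 20:tri
edges: (12,3,c); (12,4,c); (12,5,ck); (12,9,c); (13,4,c); (13,5,c); (13,7,c); (17,3,c); (17,14,c); (17,16,c); (18,4,c); (18,14,c); (18,15,c); (19,5,c); (19,15,c); (19,16,c); (20,14,c); (20,15,c); (20,16,c)


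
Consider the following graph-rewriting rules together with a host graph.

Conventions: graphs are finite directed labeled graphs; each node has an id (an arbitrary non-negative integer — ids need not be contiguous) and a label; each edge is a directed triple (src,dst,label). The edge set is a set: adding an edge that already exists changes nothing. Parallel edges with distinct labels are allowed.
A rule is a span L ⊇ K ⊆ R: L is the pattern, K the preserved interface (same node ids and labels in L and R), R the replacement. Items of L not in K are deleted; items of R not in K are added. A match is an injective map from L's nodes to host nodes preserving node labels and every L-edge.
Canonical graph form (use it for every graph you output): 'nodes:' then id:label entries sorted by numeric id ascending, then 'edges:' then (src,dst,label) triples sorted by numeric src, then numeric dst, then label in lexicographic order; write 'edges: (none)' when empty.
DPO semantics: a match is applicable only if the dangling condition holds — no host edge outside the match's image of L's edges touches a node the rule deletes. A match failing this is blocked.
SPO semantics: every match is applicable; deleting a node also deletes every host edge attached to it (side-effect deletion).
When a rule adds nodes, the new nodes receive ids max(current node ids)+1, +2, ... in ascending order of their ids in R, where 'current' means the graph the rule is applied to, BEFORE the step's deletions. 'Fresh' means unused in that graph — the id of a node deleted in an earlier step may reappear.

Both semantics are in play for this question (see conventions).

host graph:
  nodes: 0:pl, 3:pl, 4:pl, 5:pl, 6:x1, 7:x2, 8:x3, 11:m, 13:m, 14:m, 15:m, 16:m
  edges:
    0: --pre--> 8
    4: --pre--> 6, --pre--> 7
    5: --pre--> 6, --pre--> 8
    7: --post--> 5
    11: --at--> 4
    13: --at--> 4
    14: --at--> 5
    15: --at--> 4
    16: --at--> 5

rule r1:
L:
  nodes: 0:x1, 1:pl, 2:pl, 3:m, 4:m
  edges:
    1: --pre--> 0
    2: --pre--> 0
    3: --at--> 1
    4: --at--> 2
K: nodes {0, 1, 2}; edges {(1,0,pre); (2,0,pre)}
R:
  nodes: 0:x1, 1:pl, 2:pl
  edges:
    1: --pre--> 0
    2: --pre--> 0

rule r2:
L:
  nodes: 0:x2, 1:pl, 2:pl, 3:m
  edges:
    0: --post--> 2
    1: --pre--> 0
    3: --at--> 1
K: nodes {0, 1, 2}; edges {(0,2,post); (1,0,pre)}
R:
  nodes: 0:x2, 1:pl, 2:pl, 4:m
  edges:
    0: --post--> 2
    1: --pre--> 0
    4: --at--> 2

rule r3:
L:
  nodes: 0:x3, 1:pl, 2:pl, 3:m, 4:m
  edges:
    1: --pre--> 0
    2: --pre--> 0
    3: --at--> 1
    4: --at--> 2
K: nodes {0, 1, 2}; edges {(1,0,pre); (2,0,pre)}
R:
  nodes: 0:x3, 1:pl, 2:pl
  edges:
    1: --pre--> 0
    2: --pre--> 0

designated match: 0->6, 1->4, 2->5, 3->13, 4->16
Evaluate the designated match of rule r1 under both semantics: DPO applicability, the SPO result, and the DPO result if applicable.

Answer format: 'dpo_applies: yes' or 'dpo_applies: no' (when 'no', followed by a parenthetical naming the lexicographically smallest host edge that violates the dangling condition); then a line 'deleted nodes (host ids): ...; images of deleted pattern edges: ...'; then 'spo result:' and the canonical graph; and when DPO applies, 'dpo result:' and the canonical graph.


dpo_applies: yes
deleted nodes (host ids): 13, 16; images of deleted pattern edges: (13,4,at); (16,5,at)
spo result:
nodes: 0:pl, 3:pl, 4:pl, 5:pl, 6:x1, 7:x2, 8:x3, 11:m, 14:m, 15:m
edges: (0,8,pre); (4,6,pre); (4,7,pre); (5,6,pre); (5,8,pre); (7,5,post); (11,4,at); (14,5,at); (15,4,at)
dpo result:
nodes: 0:pl, 3:pl, 4:pl, 5:pl, 6:x1, 7:x2, 8:x3, 11:m, 14:m, 15:m
edges: (0,8,pre); (4,6,pre); (4,7,pre); (5,6,pre); (5,8,pre); (7,5,post); (11,4,at); (14,5,at); (15,4,at)


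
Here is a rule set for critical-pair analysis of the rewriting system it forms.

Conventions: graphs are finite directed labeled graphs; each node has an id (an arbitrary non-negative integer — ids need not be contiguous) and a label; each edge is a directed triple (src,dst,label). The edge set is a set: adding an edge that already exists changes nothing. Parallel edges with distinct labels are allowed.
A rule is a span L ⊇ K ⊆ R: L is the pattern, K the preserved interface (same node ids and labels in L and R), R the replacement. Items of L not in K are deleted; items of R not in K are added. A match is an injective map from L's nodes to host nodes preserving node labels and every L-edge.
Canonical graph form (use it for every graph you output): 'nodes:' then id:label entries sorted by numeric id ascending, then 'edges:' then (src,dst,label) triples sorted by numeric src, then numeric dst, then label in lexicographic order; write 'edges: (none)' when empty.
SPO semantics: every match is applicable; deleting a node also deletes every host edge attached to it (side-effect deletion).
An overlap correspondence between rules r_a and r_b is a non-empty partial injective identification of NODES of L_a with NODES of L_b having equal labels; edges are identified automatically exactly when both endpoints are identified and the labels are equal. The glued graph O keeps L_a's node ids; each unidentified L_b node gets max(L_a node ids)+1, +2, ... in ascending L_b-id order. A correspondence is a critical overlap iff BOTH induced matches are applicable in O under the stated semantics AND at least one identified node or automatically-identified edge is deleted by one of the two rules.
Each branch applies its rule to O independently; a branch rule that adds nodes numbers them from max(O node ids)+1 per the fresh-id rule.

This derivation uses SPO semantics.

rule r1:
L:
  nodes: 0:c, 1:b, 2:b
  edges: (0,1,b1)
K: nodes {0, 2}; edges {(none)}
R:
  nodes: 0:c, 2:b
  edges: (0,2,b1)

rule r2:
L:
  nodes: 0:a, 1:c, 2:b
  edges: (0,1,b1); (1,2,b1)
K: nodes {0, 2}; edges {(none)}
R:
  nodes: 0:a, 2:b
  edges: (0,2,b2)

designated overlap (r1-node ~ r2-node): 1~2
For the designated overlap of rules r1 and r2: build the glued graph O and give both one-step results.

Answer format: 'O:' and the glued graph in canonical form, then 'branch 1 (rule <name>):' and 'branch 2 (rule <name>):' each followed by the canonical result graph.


O:
nodes: 0:c, 1:b, 2:b, 3:a, 4:c
edges: (0,1,b1); (3,4,b1); (4,1,b1)
branch 1 (rule r1):
nodes: 0:c, 2:b, 3:a, 4:c
edges: (0,2,b1); (3,4,b1)
branch 2 (rule r2):
nodes: 0:c, 1:b, 2:b, 3:a
edges: (0,1,b1); (3,1,b2)
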